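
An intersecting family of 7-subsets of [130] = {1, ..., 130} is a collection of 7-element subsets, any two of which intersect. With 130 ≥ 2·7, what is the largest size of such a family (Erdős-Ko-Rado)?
max |F| = C(129, 6) = 5688177600

Erdős-Ko-Rado (1961): when n ≥ 2k, max |F| = C(n−1, k−1). The bound is attained by the star {A : i ∈ A} for any fixed i ∈ [n]. Here C(130−1, 7−1) = C(129, 6) = 5688177600.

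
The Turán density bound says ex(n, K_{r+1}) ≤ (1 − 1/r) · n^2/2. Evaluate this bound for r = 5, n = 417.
Turán density bound = (4/5) · 417^2/2 = 347778/5 ≈ 69555.6

Turán's theorem: ex(n, K_{r+1}) is achieved by the complete r-partite Turán graph T(n, r) with parts as balanced as possible, and is at most (1 − 1/r) · n^2/2. For r = 5, n = 417: the density bound is (4/5) · 173889/2 = 347778/5 ≈ 69555.6. The integer-valued extremum is e(T(417, 5)) = 69555, which is strictly less than the density bound 347778/5 since 5 ∤ 417 (the parts of T(417, 5) cannot all be equal).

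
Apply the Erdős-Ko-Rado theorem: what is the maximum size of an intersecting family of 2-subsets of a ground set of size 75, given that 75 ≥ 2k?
max |F| = C(74, 1) = 74

Erdős-Ko-Rado (1961): when n ≥ 2k, max |F| = C(n−1, k−1). The bound is attained by the star {A : i ∈ A} for any fixed i ∈ [n]. Here C(75−1, 2−1) = C(74, 1) = 74.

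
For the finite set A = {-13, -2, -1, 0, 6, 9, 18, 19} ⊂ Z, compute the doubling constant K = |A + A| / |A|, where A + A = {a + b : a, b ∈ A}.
K = |A + A| / |A| = 29/8

Enumerate A + A = {a + b : a, b ∈ A}. With |A| = 8, there are |A|^2 = 64 ordered sum pairs; collecting distinct values, A + A = {-26, -15, -14, -13, -7, -4, -3, -2, -1, 0, 4, 5, 6, 7, 8, 9, 12, 15, 16, 17, 18, 19, 24, 25, 27, 28, 36, 37, 38}, so |A + A| = 29. Thus K = 29/8. For comparison, the minimum possible |A + A| over all 8-element sets is 2·8 − 1 = 15 (so min K = 15/8), attained only by arithmetic progressions.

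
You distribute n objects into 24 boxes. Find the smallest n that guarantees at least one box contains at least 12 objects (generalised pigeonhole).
n = (12 − 1)·24 + 1 = 265

By the generalised pigeonhole principle, to guarantee some box contains ≥ r objects we need more than (r − 1) · k objects total. Threshold: n = (r − 1) · k + 1. With r = 12 and k = 24: n = 11 · 24 + 1 = 264 + 1 = 265. For n = 264 = 11 · 24, we can put exactly 11 objects in every box, avoiding 12 in any single one — so 265 is tight.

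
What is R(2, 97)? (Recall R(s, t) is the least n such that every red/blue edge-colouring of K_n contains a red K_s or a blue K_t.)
R(2, 97) = 97

R(2, k) = k for all k ≥ 2: in a 2-colouring of K_k, either some edge is red (a red K_2) or all edges are blue (a blue K_k). And K_{96} coloured all-blue has no blue K_97, so R(2, 97) > 96. Hence R(2, 97) = 97.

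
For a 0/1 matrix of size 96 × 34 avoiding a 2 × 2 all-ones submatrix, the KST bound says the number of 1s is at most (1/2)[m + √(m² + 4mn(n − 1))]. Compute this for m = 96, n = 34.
z(96, 34; 2, 2) ≤ (1/2)[96 + √(96² + 4·96·34·33)] = (1/2)[96 + √440064] = 379.6866

Kővári–Sós–Turán: let r_1, ..., r_96 be the row sums and z = Σ r_i the total number of 1s. Each pair of columns can share at most one row with both entries 1 (else a 2×2 all-ones block appears), so Σ_i C(r_i, 2) ≤ C(34, 2) = 561. By convexity Σ_i C(r_i, 2) ≥ 96·C(z/96, 2) = z(z − 96)/(2·96), giving z² − 96z − 96·34·33 ≤ 0 and hence z ≤ (1/2)[96 + √(9216 + 4·107712)] = (1/2)[96 + √440064] ≈ (1/2)(96 + 663.3732) = 379.6866.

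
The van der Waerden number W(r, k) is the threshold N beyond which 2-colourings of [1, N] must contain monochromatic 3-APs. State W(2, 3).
W(2, 3) = 9

Lower bound: the 2-colouring RRBBRRBB of {1, ..., 8} (R at positions {1, 2, 5, 6}, B at {3, 4, 7, 8}) contains no monochromatic 3-term AP, so W(2, 3) > 8. Upper bound: a case analysis on any 2-colouring of {1, ..., 9} forces such an AP. Hence W(2, 3) = 9.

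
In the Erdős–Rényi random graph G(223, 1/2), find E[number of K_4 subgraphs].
E[# K_4] = C(223, 4) · (1/2)^C(4, 2) = 100290905 / 2^6 = 1567045.390625

For each 4-subset S of vertices (there are C(223, 4) = 100290905 such S), let X_S = 1 if S induces a K_4 (all C(4, 2) = 6 edges present). Then P(X_S = 1) = (1/2)^6 = 1/64. By linearity of expectation, E[# K_4] = C(223, 4) · (1/2)^6 = 100290905 / 64 = 1567045.390625.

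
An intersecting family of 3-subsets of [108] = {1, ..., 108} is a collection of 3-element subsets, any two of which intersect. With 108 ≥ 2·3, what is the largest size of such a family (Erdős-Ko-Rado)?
max |F| = C(107, 2) = 5671

Erdős-Ko-Rado (1961): when n ≥ 2k, max |F| = C(n−1, k−1). The bound is attained by the star {A : i ∈ A} for any fixed i ∈ [n]. Here C(108−1, 3−1) = C(107, 2) = 5671.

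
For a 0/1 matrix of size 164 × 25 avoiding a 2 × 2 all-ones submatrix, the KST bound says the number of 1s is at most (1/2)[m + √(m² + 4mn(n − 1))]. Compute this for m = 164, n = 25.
z(164, 25; 2, 2) ≤ (1/2)[164 + √(164² + 4·164·25·24)] = (1/2)[164 + √420496] = 406.2283

Kővári–Sós–Turán: let r_1, ..., r_164 be the row sums and z = Σ r_i the total number of 1s. Each pair of columns can share at most one row with both entries 1 (else a 2×2 all-ones block appears), so Σ_i C(r_i, 2) ≤ C(25, 2) = 300. By convexity Σ_i C(r_i, 2) ≥ 164·C(z/164, 2) = z(z − 164)/(2·164), giving z² − 164z − 164·25·24 ≤ 0 and hence z ≤ (1/2)[164 + √(26896 + 4·98400)] = (1/2)[164 + √420496] ≈ (1/2)(164 + 648.4566) = 406.2283.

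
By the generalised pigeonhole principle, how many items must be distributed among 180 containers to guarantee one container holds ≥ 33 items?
n = (33 − 1)·180 + 1 = 5761

By the generalised pigeonhole principle, to guarantee some box contains ≥ r objects we need more than (r − 1) · k objects total. Threshold: n = (r − 1) · k + 1. With r = 33 and k = 180: n = 32 · 180 + 1 = 5760 + 1 = 5761. For n = 5760 = 32 · 180, we can put exactly 32 objects in every box, avoiding 33 in any single one — so 5761 is tight.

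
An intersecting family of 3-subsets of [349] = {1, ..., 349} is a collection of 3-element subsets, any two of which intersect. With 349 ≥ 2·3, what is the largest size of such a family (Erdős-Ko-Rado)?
max |F| = C(348, 2) = 60378

Erdős-Ko-Rado (1961): when n ≥ 2k, max |F| = C(n−1, k−1). The bound is attained by the star {A : i ∈ A} for any fixed i ∈ [n]. Here C(349−1, 3−1) = C(348, 2) = 60378.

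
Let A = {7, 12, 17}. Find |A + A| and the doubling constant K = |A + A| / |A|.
K = |A + A| / |A| = 5/3

Enumerate A + A = {a + b : a, b ∈ A}. With |A| = 3, there are |A|^2 = 9 ordered sum pairs; collecting distinct values, A + A = {14, 19, 24, 29, 34}, so |A + A| = 5. Thus K = 5/3. Here |A + A| = 2|A| − 1 = 5, the minimum possible — so K = 5/3 is minimal, which holds iff A is an arithmetic progression.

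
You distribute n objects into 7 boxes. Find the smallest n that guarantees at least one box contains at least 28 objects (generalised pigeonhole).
n = (28 − 1)·7 + 1 = 190

By the generalised pigeonhole principle, to guarantee some box contains ≥ r objects we need more than (r − 1) · k objects total. Threshold: n = (r − 1) · k + 1. With r = 28 and k = 7: n = 27 · 7 + 1 = 189 + 1 = 190. For n = 189 = 27 · 7, we can put exactly 27 objects in every box, avoiding 28 in any single one — so 190 is tight.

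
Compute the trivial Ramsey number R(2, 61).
R(2, 61) = 61

R(2, k) = k for all k ≥ 2: in a 2-colouring of K_k, either some edge is red (a red K_2) or all edges are blue (a blue K_k). And K_{60} coloured all-blue has no blue K_61, so R(2, 61) > 60. Hence R(2, 61) = 61.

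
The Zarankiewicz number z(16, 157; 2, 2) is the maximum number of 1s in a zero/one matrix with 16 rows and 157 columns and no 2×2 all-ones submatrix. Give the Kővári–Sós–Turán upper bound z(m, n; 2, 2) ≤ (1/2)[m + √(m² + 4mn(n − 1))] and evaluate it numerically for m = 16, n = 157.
z(16, 157; 2, 2) ≤ (1/2)[16 + √(16² + 4·16·157·156)] = (1/2)[16 + √1567744] = 634.0479

Kővári–Sós–Turán: let r_1, ..., r_16 be the row sums and z = Σ r_i the total number of 1s. Each pair of columns can share at most one row with both entries 1 (else a 2×2 all-ones block appears), so Σ_i C(r_i, 2) ≤ C(157, 2) = 12246. By convexity Σ_i C(r_i, 2) ≥ 16·C(z/16, 2) = z(z − 16)/(2·16), giving z² − 16z − 16·157·156 ≤ 0 and hence z ≤ (1/2)[16 + √(256 + 4·391872)] = (1/2)[16 + √1567744] ≈ (1/2)(16 + 1252.0958) = 634.0479.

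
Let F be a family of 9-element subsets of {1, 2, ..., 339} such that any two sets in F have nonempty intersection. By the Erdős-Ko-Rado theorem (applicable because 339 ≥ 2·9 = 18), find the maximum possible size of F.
max |F| = C(338, 8) = 3886573990065702

The Erdős-Ko-Rado theorem states: for n ≥ 2k, an intersecting family of k-subsets of an n-element set has size at most C(n − 1, k − 1), with equality for 'star' families {A ⊆ [n] : |A| = k, i ∈ A} (fix an element i). For n = 339, k = 9: C(338, 8) = 3886573990065702.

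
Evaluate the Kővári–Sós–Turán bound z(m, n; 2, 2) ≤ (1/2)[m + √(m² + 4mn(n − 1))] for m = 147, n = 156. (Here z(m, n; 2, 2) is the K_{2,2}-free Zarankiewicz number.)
z(147, 156; 2, 2) ≤ (1/2)[147 + √(147² + 4·147·156·155)] = (1/2)[147 + √14239449] = 1960.2597

Kővári–Sós–Turán: let r_1, ..., r_147 be the row sums and z = Σ r_i the total number of 1s. Each pair of columns can share at most one row with both entries 1 (else a 2×2 all-ones block appears), so Σ_i C(r_i, 2) ≤ C(156, 2) = 12090. By convexity Σ_i C(r_i, 2) ≥ 147·C(z/147, 2) = z(z − 147)/(2·147), giving z² − 147z − 147·156·155 ≤ 0 and hence z ≤ (1/2)[147 + √(21609 + 4·3554460)] = (1/2)[147 + √14239449] ≈ (1/2)(147 + 3773.5194) = 1960.2597.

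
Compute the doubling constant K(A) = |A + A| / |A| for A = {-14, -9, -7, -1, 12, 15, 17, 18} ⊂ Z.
K = |A + A| / |A| = 31/8

Enumerate A + A = {a + b : a, b ∈ A}. With |A| = 8, there are |A|^2 = 64 ordered sum pairs; collecting distinct values, A + A = {-28, -23, -21, -18, -16, -15, -14, -10, -8, -2, 1, 3, 4, 5, 6, 8, 9, 10, 11, 14, 16, 17, 24, 27, 29, 30, 32, 33, 34, 35, 36}, so |A + A| = 31. Thus K = 31/8. For comparison, the minimum possible |A + A| over all 8-element sets is 2·8 − 1 = 15 (so min K = 15/8), attained only by arithmetic progressions.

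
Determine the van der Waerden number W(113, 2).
W(113, 2) = 113 + 1 = 114

A 2-term AP is any pair of integers, so a monochromatic 2-AP exists iff some colour is used at least twice. With 113 colours, the colouring i ↦ i on {1, ..., 113} uses each colour once, avoiding any monochromatic pair, so W(113, 2) > 113. For {1, ..., 114}, pigeonhole forces two integers of the same colour, which form a monochromatic 2-AP. Hence W(113, 2) = 114.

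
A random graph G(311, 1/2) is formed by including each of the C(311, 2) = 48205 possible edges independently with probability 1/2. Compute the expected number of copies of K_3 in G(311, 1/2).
E[# K_3] = C(311, 3) · (1/2)^C(3, 2) = 4965115 / 2^3 = 620639.375

For each 3-subset S of vertices (there are C(311, 3) = 4965115 such S), let X_S = 1 if S induces a K_3 (all C(3, 2) = 3 edges present). Then P(X_S = 1) = (1/2)^3 = 1/8. By linearity of expectation, E[# K_3] = C(311, 3) · (1/2)^3 = 4965115 / 8 = 620639.375.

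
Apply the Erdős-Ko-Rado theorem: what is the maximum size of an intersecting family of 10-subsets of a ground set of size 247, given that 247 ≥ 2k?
max |F| = C(246, 9) = 7840662620493780

Erdős-Ko-Rado (1961): when n ≥ 2k, max |F| = C(n−1, k−1). The bound is attained by the star {A : i ∈ A} for any fixed i ∈ [n]. Here C(247−1, 10−1) = C(246, 9) = 7840662620493780.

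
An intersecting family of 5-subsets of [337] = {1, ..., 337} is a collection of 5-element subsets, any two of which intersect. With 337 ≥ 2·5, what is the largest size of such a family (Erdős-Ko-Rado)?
max |F| = C(336, 4) = 521631180

The Erdős-Ko-Rado theorem states: for n ≥ 2k, an intersecting family of k-subsets of an n-element set has size at most C(n − 1, k − 1), with equality for 'star' families {A ⊆ [n] : |A| = k, i ∈ A} (fix an element i). For n = 337, k = 5: C(336, 4) = 521631180.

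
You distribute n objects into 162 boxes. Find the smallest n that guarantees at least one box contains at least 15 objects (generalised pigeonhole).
n = (15 − 1)·162 + 1 = 2269

By the generalised pigeonhole principle, to guarantee some box contains ≥ r objects we need more than (r − 1) · k objects total. Threshold: n = (r − 1) · k + 1. With r = 15 and k = 162: n = 14 · 162 + 1 = 2268 + 1 = 2269. For n = 2268 = 14 · 162, we can put exactly 14 objects in every box, avoiding 15 in any single one — so 2269 is tight.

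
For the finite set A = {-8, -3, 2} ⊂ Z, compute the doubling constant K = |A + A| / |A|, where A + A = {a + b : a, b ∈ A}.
K = |A + A| / |A| = 5/3

Enumerate A + A = {a + b : a, b ∈ A}. With |A| = 3, there are |A|^2 = 9 ordered sum pairs; collecting distinct values, A + A = {-16, -11, -6, -1, 4}, so |A + A| = 5. Thus K = 5/3. Here |A + A| = 2|A| − 1 = 5, the minimum possible — so K = 5/3 is minimal, which holds iff A is an arithmetic progression.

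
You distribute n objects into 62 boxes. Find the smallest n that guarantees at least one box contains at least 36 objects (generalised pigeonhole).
n = (36 − 1)·62 + 1 = 2171

By the generalised pigeonhole principle, to guarantee some box contains ≥ r objects we need more than (r − 1) · k objects total. Threshold: n = (r − 1) · k + 1. With r = 36 and k = 62: n = 35 · 62 + 1 = 2170 + 1 = 2171. For n = 2170 = 35 · 62, we can put exactly 35 objects in every box, avoiding 36 in any single one — so 2171 is tight.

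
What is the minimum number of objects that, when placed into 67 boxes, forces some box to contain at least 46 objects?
n = (46 − 1)·67 + 1 = 3016

By the generalised pigeonhole principle, to guarantee some box contains ≥ r objects we need more than (r − 1) · k objects total. Threshold: n = (r − 1) · k + 1. With r = 46 and k = 67: n = 45 · 67 + 1 = 3015 + 1 = 3016. For n = 3015 = 45 · 67, we can put exactly 45 objects in every box, avoiding 46 in any single one — so 3016 is tight.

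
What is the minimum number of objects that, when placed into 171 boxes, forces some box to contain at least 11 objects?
n = (11 − 1)·171 + 1 = 1711

By the generalised pigeonhole principle, to guarantee some box contains ≥ r objects we need more than (r − 1) · k objects total. Threshold: n = (r − 1) · k + 1. With r = 11 and k = 171: n = 10 · 171 + 1 = 1710 + 1 = 1711. For n = 1710 = 10 · 171, we can put exactly 10 objects in every box, avoiding 11 in any single one — so 1711 is tight.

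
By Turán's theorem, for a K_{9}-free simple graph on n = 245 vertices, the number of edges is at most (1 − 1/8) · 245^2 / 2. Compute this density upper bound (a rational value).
Turán density bound = (7/8) · 245^2/2 = 420175/16 ≈ 26260.9375

Turán's theorem: ex(n, K_{r+1}) is achieved by the complete r-partite Turán graph T(n, r) with parts as balanced as possible, and is at most (1 − 1/r) · n^2/2. For r = 8, n = 245: the density bound is (7/8) · 60025/2 = 420175/16 ≈ 26260.9375. The integer-valued extremum is e(T(245, 8)) = 26260, which is strictly less than the density bound 420175/16 since 8 ∤ 245 (the parts of T(245, 8) cannot all be equal).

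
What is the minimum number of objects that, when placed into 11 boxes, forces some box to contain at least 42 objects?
n = (42 − 1)·11 + 1 = 452

By the generalised pigeonhole principle, to guarantee some box contains ≥ r objects we need more than (r − 1) · k objects total. Threshold: n = (r − 1) · k + 1. With r = 42 and k = 11: n = 41 · 11 + 1 = 451 + 1 = 452. For n = 451 = 41 · 11, we can put exactly 41 objects in every box, avoiding 42 in any single one — so 452 is tight.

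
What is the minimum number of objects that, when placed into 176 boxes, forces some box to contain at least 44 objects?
n = (44 − 1)·176 + 1 = 7569

By the generalised pigeonhole principle, to guarantee some box contains ≥ r objects we need more than (r − 1) · k objects total. Threshold: n = (r − 1) · k + 1. With r = 44 and k = 176: n = 43 · 176 + 1 = 7568 + 1 = 7569. For n = 7568 = 43 · 176, we can put exactly 43 objects in every box, avoiding 44 in any single one — so 7569 is tight.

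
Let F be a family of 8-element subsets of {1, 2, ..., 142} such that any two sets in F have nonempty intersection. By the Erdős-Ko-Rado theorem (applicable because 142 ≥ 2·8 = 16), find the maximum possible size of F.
max |F| = C(141, 7) = 188974733940

Erdős-Ko-Rado (1961): when n ≥ 2k, max |F| = C(n−1, k−1). The bound is attained by the star {A : i ∈ A} for any fixed i ∈ [n]. Here C(142−1, 8−1) = C(141, 7) = 188974733940.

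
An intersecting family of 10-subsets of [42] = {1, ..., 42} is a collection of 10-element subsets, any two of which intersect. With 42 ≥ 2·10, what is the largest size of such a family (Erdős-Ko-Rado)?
max |F| = C(41, 9) = 350343565

The Erdős-Ko-Rado theorem states: for n ≥ 2k, an intersecting family of k-subsets of an n-element set has size at most C(n − 1, k − 1), with equality for 'star' families {A ⊆ [n] : |A| = k, i ∈ A} (fix an element i). For n = 42, k = 10: C(41, 9) = 350343565.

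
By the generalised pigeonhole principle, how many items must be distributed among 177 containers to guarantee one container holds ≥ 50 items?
n = (50 − 1)·177 + 1 = 8674

By the generalised pigeonhole principle, to guarantee some box contains ≥ r objects we need more than (r − 1) · k objects total. Threshold: n = (r − 1) · k + 1. With r = 50 and k = 177: n = 49 · 177 + 1 = 8673 + 1 = 8674. For n = 8673 = 49 · 177, we can put exactly 49 objects in every box, avoiding 50 in any single one — so 8674 is tight.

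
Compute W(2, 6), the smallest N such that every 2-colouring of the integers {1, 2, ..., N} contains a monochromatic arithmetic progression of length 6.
W(2, 6) = 1132

W(2, 6) = 1132. The lower bound W(2, 6) > 1131 comes from an explicit good 2-colouring of [1, 1131]; the upper bound W(2, 6) ≤ 1132 was verified by exhaustive search over 2-colourings of [1, 1132].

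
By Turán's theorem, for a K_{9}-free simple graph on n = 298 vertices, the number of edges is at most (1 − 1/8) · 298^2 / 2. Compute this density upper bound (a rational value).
Turán density bound = (7/8) · 298^2/2 = 155407/4 ≈ 38851.75

Turán's theorem: ex(n, K_{r+1}) is achieved by the complete r-partite Turán graph T(n, r) with parts as balanced as possible, and is at most (1 − 1/r) · n^2/2. For r = 8, n = 298: the density bound is (7/8) · 88804/2 = 155407/4 ≈ 38851.75. The integer-valued extremum is e(T(298, 8)) = 38851, which is strictly less than the density bound 155407/4 since 8 ∤ 298 (the parts of T(298, 8) cannot all be equal).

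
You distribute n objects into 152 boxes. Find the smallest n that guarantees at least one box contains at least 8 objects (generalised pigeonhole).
n = (8 − 1)·152 + 1 = 1065

By the generalised pigeonhole principle, to guarantee some box contains ≥ r objects we need more than (r − 1) · k objects total. Threshold: n = (r − 1) · k + 1. With r = 8 and k = 152: n = 7 · 152 + 1 = 1064 + 1 = 1065. For n = 1064 = 7 · 152, we can put exactly 7 objects in every box, avoiding 8 in any single one — so 1065 is tight.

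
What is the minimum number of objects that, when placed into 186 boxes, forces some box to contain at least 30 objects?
n = (30 − 1)·186 + 1 = 5395

By the generalised pigeonhole principle, to guarantee some box contains ≥ r objects we need more than (r − 1) · k objects total. Threshold: n = (r − 1) · k + 1. With r = 30 and k = 186: n = 29 · 186 + 1 = 5394 + 1 = 5395. For n = 5394 = 29 · 186, we can put exactly 29 objects in every box, avoiding 30 in any single one — so 5395 is tight.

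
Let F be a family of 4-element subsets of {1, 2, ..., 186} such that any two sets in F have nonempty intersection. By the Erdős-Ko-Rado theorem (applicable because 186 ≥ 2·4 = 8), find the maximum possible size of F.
max |F| = C(185, 3) = 1038220

The Erdős-Ko-Rado theorem states: for n ≥ 2k, an intersecting family of k-subsets of an n-element set has size at most C(n − 1, k − 1), with equality for 'star' families {A ⊆ [n] : |A| = k, i ∈ A} (fix an element i). For n = 186, k = 4: C(185, 3) = 1038220.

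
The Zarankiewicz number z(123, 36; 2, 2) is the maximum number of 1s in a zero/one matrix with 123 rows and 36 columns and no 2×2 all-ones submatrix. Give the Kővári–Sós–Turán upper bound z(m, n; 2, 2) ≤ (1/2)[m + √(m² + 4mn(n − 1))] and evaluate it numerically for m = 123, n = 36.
z(123, 36; 2, 2) ≤ (1/2)[123 + √(123² + 4·123·36·35)] = (1/2)[123 + √635049] = 459.9498

Kővári–Sós–Turán: let r_1, ..., r_123 be the row sums and z = Σ r_i the total number of 1s. Each pair of columns can share at most one row with both entries 1 (else a 2×2 all-ones block appears), so Σ_i C(r_i, 2) ≤ C(36, 2) = 630. By convexity Σ_i C(r_i, 2) ≥ 123·C(z/123, 2) = z(z − 123)/(2·123), giving z² − 123z − 123·36·35 ≤ 0 and hence z ≤ (1/2)[123 + √(15129 + 4·154980)] = (1/2)[123 + √635049] ≈ (1/2)(123 + 796.8996) = 459.9498.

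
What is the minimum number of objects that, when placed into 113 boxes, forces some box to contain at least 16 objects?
n = (16 − 1)·113 + 1 = 1696

By the generalised pigeonhole principle, to guarantee some box contains ≥ r objects we need more than (r − 1) · k objects total. Threshold: n = (r − 1) · k + 1. With r = 16 and k = 113: n = 15 · 113 + 1 = 1695 + 1 = 1696. For n = 1695 = 15 · 113, we can put exactly 15 objects in every box, avoiding 16 in any single one — so 1696 is tight.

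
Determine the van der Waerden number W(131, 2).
W(131, 2) = 131 + 1 = 132

A 2-term AP is any pair of integers, so a monochromatic 2-AP exists iff some colour is used at least twice. With 131 colours, the colouring i ↦ i on {1, ..., 131} uses each colour once, avoiding any monochromatic pair, so W(131, 2) > 131. For {1, ..., 132}, pigeonhole forces two integers of the same colour, which form a monochromatic 2-AP. Hence W(131, 2) = 132.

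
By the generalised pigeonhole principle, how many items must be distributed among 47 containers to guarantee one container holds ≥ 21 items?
n = (21 − 1)·47 + 1 = 941

By the generalised pigeonhole principle, to guarantee some box contains ≥ r objects we need more than (r − 1) · k objects total. Threshold: n = (r − 1) · k + 1. With r = 21 and k = 47: n = 20 · 47 + 1 = 940 + 1 = 941. For n = 940 = 20 · 47, we can put exactly 20 objects in every box, avoiding 21 in any single one — so 941 is tight.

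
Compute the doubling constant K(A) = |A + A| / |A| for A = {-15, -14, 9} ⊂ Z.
K = |A + A| / |A| = 6/3 = 2

Enumerate A + A = {a + b : a, b ∈ A}. With |A| = 3, there are |A|^2 = 9 ordered sum pairs; collecting distinct values, A + A = {-30, -29, -28, -6, -5, 18}, so |A + A| = 6. Thus K = 6/3 = 2. For comparison, the minimum possible |A + A| over all 3-element sets is 2·3 − 1 = 5 (so min K = 5/3), attained only by arithmetic progressions.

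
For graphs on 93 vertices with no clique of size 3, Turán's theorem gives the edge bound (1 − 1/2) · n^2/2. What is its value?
Turán density bound = (1/2) · 93^2/2 = 8649/4 ≈ 2162.25

Turán's theorem: ex(n, K_{r+1}) is achieved by the complete r-partite Turán graph T(n, r) with parts as balanced as possible, and is at most (1 − 1/r) · n^2/2. For r = 2, n = 93: the density bound is (1/2) · 8649/2 = 8649/4 ≈ 2162.25. The integer-valued extremum is e(T(93, 2)) = 2162, which is strictly less than the density bound 8649/4 since 2 ∤ 93 (the parts of T(93, 2) cannot all be equal).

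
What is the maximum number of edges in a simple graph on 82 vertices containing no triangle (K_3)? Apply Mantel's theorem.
ex(82, K_3) = ⌊82^2/4⌋ = 1681

Mantel (1907): a triangle-free graph on n vertices has at most ⌊n^2/4⌋ edges, with equality for the complete bipartite graph K_{⌊n/2⌋, ⌈n/2⌉}. For n = 82: ⌊82^2/4⌋ = ⌊6724/4⌋ = 1681. The extremal graph is K_{41, 41}, which has 41·41 = 1681 edges.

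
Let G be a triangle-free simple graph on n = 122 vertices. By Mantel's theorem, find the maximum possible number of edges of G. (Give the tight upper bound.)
ex(122, K_3) = ⌊122^2/4⌋ = 3721

Mantel (1907): a triangle-free graph on n vertices has at most ⌊n^2/4⌋ edges, with equality for the complete bipartite graph K_{⌊n/2⌋, ⌈n/2⌉}. For n = 122: ⌊122^2/4⌋ = ⌊14884/4⌋ = 3721. The extremal graph is K_{61, 61}, which has 61·61 = 3721 edges.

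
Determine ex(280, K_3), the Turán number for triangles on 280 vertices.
ex(280, K_3) = ⌊280^2/4⌋ = 19600

Mantel (1907): a triangle-free graph on n vertices has at most ⌊n^2/4⌋ edges, with equality for the complete bipartite graph K_{⌊n/2⌋, ⌈n/2⌉}. For n = 280: ⌊280^2/4⌋ = ⌊78400/4⌋ = 19600. The extremal graph is K_{140, 140}, which has 140·140 = 19600 edges.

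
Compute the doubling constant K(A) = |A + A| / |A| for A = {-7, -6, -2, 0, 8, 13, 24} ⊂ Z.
K = |A + A| / |A| = 27/7

Enumerate A + A = {a + b : a, b ∈ A}. With |A| = 7, there are |A|^2 = 49 ordered sum pairs; collecting distinct values, A + A = {-14, -13, -12, -9, -8, -7, -6, -4, -2, 0, 1, 2, 6, 7, 8, 11, 13, 16, 17, 18, 21, 22, 24, 26, 32, 37, 48}, so |A + A| = 27. Thus K = 27/7. For comparison, the minimum possible |A + A| over all 7-element sets is 2·7 − 1 = 13 (so min K = 13/7), attained only by arithmetic progressions.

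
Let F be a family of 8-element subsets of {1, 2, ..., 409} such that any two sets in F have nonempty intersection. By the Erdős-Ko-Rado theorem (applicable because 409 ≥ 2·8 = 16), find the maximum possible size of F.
max |F| = C(408, 7) = 354582711702648

Erdős-Ko-Rado (1961): when n ≥ 2k, max |F| = C(n−1, k−1). The bound is attained by the star {A : i ∈ A} for any fixed i ∈ [n]. Here C(409−1, 8−1) = C(408, 7) = 354582711702648.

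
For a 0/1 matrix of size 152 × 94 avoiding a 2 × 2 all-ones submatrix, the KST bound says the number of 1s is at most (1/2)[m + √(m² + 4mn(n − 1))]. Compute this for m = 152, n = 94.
z(152, 94; 2, 2) ≤ (1/2)[152 + √(152² + 4·152·94·93)] = (1/2)[152 + √5338240] = 1231.2316

Kővári–Sós–Turán: let r_1, ..., r_152 be the row sums and z = Σ r_i the total number of 1s. Each pair of columns can share at most one row with both entries 1 (else a 2×2 all-ones block appears), so Σ_i C(r_i, 2) ≤ C(94, 2) = 4371. By convexity Σ_i C(r_i, 2) ≥ 152·C(z/152, 2) = z(z − 152)/(2·152), giving z² − 152z − 152·94·93 ≤ 0 and hence z ≤ (1/2)[152 + √(23104 + 4·1328784)] = (1/2)[152 + √5338240] ≈ (1/2)(152 + 2310.4632) = 1231.2316.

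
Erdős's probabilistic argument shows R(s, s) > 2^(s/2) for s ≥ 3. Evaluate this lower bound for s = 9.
2^(9/2) = 22.6274; so R(9, 9) > 22.6274

Colour each edge of K_n uniformly at random with red/blue. The expected number of monochromatic K_9 is C(n, 9) · 2 · 2^(−C(9,2)). If C(n, 9) · 2^(1 − C(9,2)) < 1, then with positive probability no monochromatic K_9 exists, so R(9, 9) > n. The standard estimate C(n, 9) ≤ n^9/9! shows this inequality holds whenever n ≤ 2^(9/2) (since 9! · 2^(C(9,2) − 1) > 2^(9^2/2) ≥ n^9). Hence R(9, 9) > 2^(9/2) = 22.6274.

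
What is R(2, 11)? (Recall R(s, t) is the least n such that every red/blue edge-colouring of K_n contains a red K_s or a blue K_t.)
R(2, 11) = 11

R(2, k) = k for all k ≥ 2: in a 2-colouring of K_k, either some edge is red (a red K_2) or all edges are blue (a blue K_k). And K_{10} coloured all-blue has no blue K_11, so R(2, 11) > 10. Hence R(2, 11) = 11.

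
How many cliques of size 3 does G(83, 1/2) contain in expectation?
E[# K_3] = C(83, 3) · (1/2)^C(3, 2) = 91881 / 2^3 = 11485.125

For each 3-subset S of vertices (there are C(83, 3) = 91881 such S), let X_S = 1 if S induces a K_3 (all C(3, 2) = 3 edges present). Then P(X_S = 1) = (1/2)^3 = 1/8. By linearity of expectation, E[# K_3] = C(83, 3) · (1/2)^3 = 91881 / 8 = 11485.125.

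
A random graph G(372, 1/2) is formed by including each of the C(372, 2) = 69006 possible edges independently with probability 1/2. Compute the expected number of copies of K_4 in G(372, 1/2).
E[# K_4] = C(372, 4) · (1/2)^C(4, 2) = 785115765 / 2^6 = 12267433.828125

For each 4-subset S of vertices (there are C(372, 4) = 785115765 such S), let X_S = 1 if S induces a K_4 (all C(4, 2) = 6 edges present). Then P(X_S = 1) = (1/2)^6 = 1/64. By linearity of expectation, E[# K_4] = C(372, 4) · (1/2)^6 = 785115765 / 64 = 12267433.828125.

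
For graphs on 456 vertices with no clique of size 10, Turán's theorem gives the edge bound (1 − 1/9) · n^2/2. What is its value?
Turán density bound = (8/9) · 456^2/2 = 92416

Turán's theorem: ex(n, K_{r+1}) is achieved by the complete r-partite Turán graph T(n, r) with parts as balanced as possible, and is at most (1 − 1/r) · n^2/2. For r = 9, n = 456: the density bound is (8/9) · 207936/2 = 92416. The integer-valued extremum is e(T(456, 9)) = 92415, which is strictly less than the density bound 92416 since 9 ∤ 456 (the parts of T(456, 9) cannot all be equal).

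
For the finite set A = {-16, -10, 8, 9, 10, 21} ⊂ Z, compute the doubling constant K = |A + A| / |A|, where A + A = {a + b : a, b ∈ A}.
K = |A + A| / |A| = 20/6 = 10/3

Enumerate A + A = {a + b : a, b ∈ A}. With |A| = 6, there are |A|^2 = 36 ordered sum pairs; collecting distinct values, A + A = {-32, -26, -20, -8, -7, -6, -2, -1, 0, 5, 11, 16, 17, 18, 19, 20, 29, 30, 31, 42}, so |A + A| = 20. Thus K = 20/6 = 10/3. For comparison, the minimum possible |A + A| over all 6-element sets is 2·6 − 1 = 11 (so min K = 11/6), attained only by arithmetic progressions.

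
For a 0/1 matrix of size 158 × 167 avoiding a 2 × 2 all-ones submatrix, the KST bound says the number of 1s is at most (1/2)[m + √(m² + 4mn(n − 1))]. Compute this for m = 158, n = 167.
z(158, 167; 2, 2) ≤ (1/2)[158 + √(158² + 4·158·167·166)] = (1/2)[158 + √17545268] = 2173.3536

Kővári–Sós–Turán: let r_1, ..., r_158 be the row sums and z = Σ r_i the total number of 1s. Each pair of columns can share at most one row with both entries 1 (else a 2×2 all-ones block appears), so Σ_i C(r_i, 2) ≤ C(167, 2) = 13861. By convexity Σ_i C(r_i, 2) ≥ 158·C(z/158, 2) = z(z − 158)/(2·158), giving z² − 158z − 158·167·166 ≤ 0 and hence z ≤ (1/2)[158 + √(24964 + 4·4380076)] = (1/2)[158 + √17545268] ≈ (1/2)(158 + 4188.7072) = 2173.3536.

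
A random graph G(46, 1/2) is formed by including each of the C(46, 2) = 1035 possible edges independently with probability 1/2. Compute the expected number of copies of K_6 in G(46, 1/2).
E[# K_6] = C(46, 6) · (1/2)^C(6, 2) = 9366819 / 2^15 ≈ 285.852631

For each 6-subset S of vertices (there are C(46, 6) = 9366819 such S), let X_S = 1 if S induces a K_6 (all C(6, 2) = 15 edges present). Then P(X_S = 1) = (1/2)^15 = 1/32768. By linearity of expectation, E[# K_6] = C(46, 6) · (1/2)^15 = 9366819 / 32768 ≈ 285.852631.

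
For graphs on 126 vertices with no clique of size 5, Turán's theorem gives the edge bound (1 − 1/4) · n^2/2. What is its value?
Turán density bound = (3/4) · 126^2/2 = 11907/2 ≈ 5953.5

Turán's theorem: ex(n, K_{r+1}) is achieved by the complete r-partite Turán graph T(n, r) with parts as balanced as possible, and is at most (1 − 1/r) · n^2/2. For r = 4, n = 126: the density bound is (3/4) · 15876/2 = 11907/2 ≈ 5953.5. The integer-valued extremum is e(T(126, 4)) = 5953, which is strictly less than the density bound 11907/2 since 4 ∤ 126 (the parts of T(126, 4) cannot all be equal).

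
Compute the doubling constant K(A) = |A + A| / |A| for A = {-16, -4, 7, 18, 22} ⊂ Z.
K = |A + A| / |A| = 14/5

Enumerate A + A = {a + b : a, b ∈ A}. With |A| = 5, there are |A|^2 = 25 ordered sum pairs; collecting distinct values, A + A = {-32, -20, -9, -8, 2, 3, 6, 14, 18, 25, 29, 36, 40, 44}, so |A + A| = 14. Thus K = 14/5. For comparison, the minimum possible |A + A| over all 5-element sets is 2·5 − 1 = 9 (so min K = 9/5), attained only by arithmetic progressions.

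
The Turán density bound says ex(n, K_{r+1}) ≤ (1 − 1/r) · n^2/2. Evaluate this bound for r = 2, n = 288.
Turán density bound = (1/2) · 288^2/2 = 20736

Turán's theorem: ex(n, K_{r+1}) is achieved by the complete r-partite Turán graph T(n, r) with parts as balanced as possible, and is at most (1 − 1/r) · n^2/2. For r = 2, n = 288: the density bound is (1/2) · 82944/2 = 20736. Since 2 ∣ 288, the Turán graph T(288, 2) has parts of equal size 144, and its edge count e(T(288, 2)) = 20736 attains the density bound exactly.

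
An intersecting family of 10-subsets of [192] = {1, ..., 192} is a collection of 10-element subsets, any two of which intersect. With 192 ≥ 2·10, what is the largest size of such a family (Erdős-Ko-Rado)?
max |F| = C(191, 9) = 769907908375815

Erdős-Ko-Rado (1961): when n ≥ 2k, max |F| = C(n−1, k−1). The bound is attained by the star {A : i ∈ A} for any fixed i ∈ [n]. Here C(192−1, 10−1) = C(191, 9) = 769907908375815.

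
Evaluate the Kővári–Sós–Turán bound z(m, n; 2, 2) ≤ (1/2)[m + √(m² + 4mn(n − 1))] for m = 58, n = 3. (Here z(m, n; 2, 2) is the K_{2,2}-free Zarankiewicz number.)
z(58, 3; 2, 2) ≤ (1/2)[58 + √(58² + 4·58·3·2)] = (1/2)[58 + √4756] = 63.4819

Kővári–Sós–Turán: let r_1, ..., r_58 be the row sums and z = Σ r_i the total number of 1s. Each pair of columns can share at most one row with both entries 1 (else a 2×2 all-ones block appears), so Σ_i C(r_i, 2) ≤ C(3, 2) = 3. By convexity Σ_i C(r_i, 2) ≥ 58·C(z/58, 2) = z(z − 58)/(2·58), giving z² − 58z − 58·3·2 ≤ 0 and hence z ≤ (1/2)[58 + √(3364 + 4·348)] = (1/2)[58 + √4756] ≈ (1/2)(58 + 68.9638) = 63.4819.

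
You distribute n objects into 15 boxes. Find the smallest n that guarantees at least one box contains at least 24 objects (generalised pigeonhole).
n = (24 − 1)·15 + 1 = 346

By the generalised pigeonhole principle, to guarantee some box contains ≥ r objects we need more than (r − 1) · k objects total. Threshold: n = (r − 1) · k + 1. With r = 24 and k = 15: n = 23 · 15 + 1 = 345 + 1 = 346. For n = 345 = 23 · 15, we can put exactly 23 objects in every box, avoiding 24 in any single one — so 346 is tight.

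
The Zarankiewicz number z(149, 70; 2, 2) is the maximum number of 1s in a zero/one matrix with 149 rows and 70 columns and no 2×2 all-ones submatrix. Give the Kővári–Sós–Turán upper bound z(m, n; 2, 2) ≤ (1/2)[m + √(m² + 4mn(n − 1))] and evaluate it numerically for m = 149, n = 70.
z(149, 70; 2, 2) ≤ (1/2)[149 + √(149² + 4·149·70·69)] = (1/2)[149 + √2900881] = 926.0986

Kővári–Sós–Turán: let r_1, ..., r_149 be the row sums and z = Σ r_i the total number of 1s. Each pair of columns can share at most one row with both entries 1 (else a 2×2 all-ones block appears), so Σ_i C(r_i, 2) ≤ C(70, 2) = 2415. By convexity Σ_i C(r_i, 2) ≥ 149·C(z/149, 2) = z(z − 149)/(2·149), giving z² − 149z − 149·70·69 ≤ 0 and hence z ≤ (1/2)[149 + √(22201 + 4·719670)] = (1/2)[149 + √2900881] ≈ (1/2)(149 + 1703.1973) = 926.0986.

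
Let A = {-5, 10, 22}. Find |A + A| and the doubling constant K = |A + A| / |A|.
K = |A + A| / |A| = 6/3 = 2

Enumerate A + A = {a + b : a, b ∈ A}. With |A| = 3, there are |A|^2 = 9 ordered sum pairs; collecting distinct values, A + A = {-10, 5, 17, 20, 32, 44}, so |A + A| = 6. Thus K = 6/3 = 2. For comparison, the minimum possible |A + A| over all 3-element sets is 2·3 − 1 = 5 (so min K = 5/3), attained only by arithmetic progressions.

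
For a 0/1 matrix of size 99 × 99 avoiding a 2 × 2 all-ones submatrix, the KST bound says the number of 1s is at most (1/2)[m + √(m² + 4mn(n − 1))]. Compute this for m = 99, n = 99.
z(99, 99; 2, 2) ≤ (1/2)[99 + √(99² + 4·99·99·98)] = (1/2)[99 + √3851793] = 1030.7993

Kővári–Sós–Turán: let r_1, ..., r_99 be the row sums and z = Σ r_i the total number of 1s. Each pair of columns can share at most one row with both entries 1 (else a 2×2 all-ones block appears), so Σ_i C(r_i, 2) ≤ C(99, 2) = 4851. By convexity Σ_i C(r_i, 2) ≥ 99·C(z/99, 2) = z(z − 99)/(2·99), giving z² − 99z − 99·99·98 ≤ 0 and hence z ≤ (1/2)[99 + √(9801 + 4·960498)] = (1/2)[99 + √3851793] ≈ (1/2)(99 + 1962.5985) = 1030.7993.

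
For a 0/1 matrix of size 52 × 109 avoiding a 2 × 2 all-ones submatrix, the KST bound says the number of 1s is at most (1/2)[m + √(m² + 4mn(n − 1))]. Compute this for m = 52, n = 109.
z(52, 109; 2, 2) ≤ (1/2)[52 + √(52² + 4·52·109·108)] = (1/2)[52 + √2451280] = 808.8282

Kővári–Sós–Turán: let r_1, ..., r_52 be the row sums and z = Σ r_i the total number of 1s. Each pair of columns can share at most one row with both entries 1 (else a 2×2 all-ones block appears), so Σ_i C(r_i, 2) ≤ C(109, 2) = 5886. By convexity Σ_i C(r_i, 2) ≥ 52·C(z/52, 2) = z(z − 52)/(2·52), giving z² − 52z − 52·109·108 ≤ 0 and hence z ≤ (1/2)[52 + √(2704 + 4·612144)] = (1/2)[52 + √2451280] ≈ (1/2)(52 + 1565.6564) = 808.8282.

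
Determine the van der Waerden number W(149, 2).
W(149, 2) = 149 + 1 = 150

A 2-term AP is any pair of integers, so a monochromatic 2-AP exists iff some colour is used at least twice. With 149 colours, the colouring i ↦ i on {1, ..., 149} uses each colour once, avoiding any monochromatic pair, so W(149, 2) > 149. For {1, ..., 150}, pigeonhole forces two integers of the same colour, which form a monochromatic 2-AP. Hence W(149, 2) = 150.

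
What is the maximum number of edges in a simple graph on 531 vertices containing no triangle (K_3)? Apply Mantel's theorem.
ex(531, K_3) = ⌊531^2/4⌋ = 70490

Mantel (1907): a triangle-free graph on n vertices has at most ⌊n^2/4⌋ edges, with equality for the complete bipartite graph K_{⌊n/2⌋, ⌈n/2⌉}. For n = 531: ⌊531^2/4⌋ = ⌊281961/4⌋ = 70490. The extremal graph is K_{265, 266}, which has 265·266 = 70490 edges.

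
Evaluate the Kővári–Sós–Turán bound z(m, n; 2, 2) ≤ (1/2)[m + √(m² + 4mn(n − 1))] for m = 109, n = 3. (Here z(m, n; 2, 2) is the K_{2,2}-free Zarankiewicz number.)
z(109, 3; 2, 2) ≤ (1/2)[109 + √(109² + 4·109·3·2)] = (1/2)[109 + √14497] = 114.7017

Kővári–Sós–Turán: let r_1, ..., r_109 be the row sums and z = Σ r_i the total number of 1s. Each pair of columns can share at most one row with both entries 1 (else a 2×2 all-ones block appears), so Σ_i C(r_i, 2) ≤ C(3, 2) = 3. By convexity Σ_i C(r_i, 2) ≥ 109·C(z/109, 2) = z(z − 109)/(2·109), giving z² − 109z − 109·3·2 ≤ 0 and hence z ≤ (1/2)[109 + √(11881 + 4·654)] = (1/2)[109 + √14497] ≈ (1/2)(109 + 120.4035) = 114.7017.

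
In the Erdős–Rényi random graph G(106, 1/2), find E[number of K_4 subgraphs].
E[# K_4] = C(106, 4) · (1/2)^C(4, 2) = 4967690 / 2^6 = 2483845/32 = 77620.15625

For each 4-subset S of vertices (there are C(106, 4) = 4967690 such S), let X_S = 1 if S induces a K_4 (all C(4, 2) = 6 edges present). Then P(X_S = 1) = (1/2)^6 = 1/64. By linearity of expectation, E[# K_4] = C(106, 4) · (1/2)^6 = 4967690 / 64 = 2483845/32 = 77620.15625.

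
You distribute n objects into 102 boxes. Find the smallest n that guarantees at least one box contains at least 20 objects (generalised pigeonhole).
n = (20 − 1)·102 + 1 = 1939

By the generalised pigeonhole principle, to guarantee some box contains ≥ r objects we need more than (r − 1) · k objects total. Threshold: n = (r − 1) · k + 1. With r = 20 and k = 102: n = 19 · 102 + 1 = 1938 + 1 = 1939. For n = 1938 = 19 · 102, we can put exactly 19 objects in every box, avoiding 20 in any single one — so 1939 is tight.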